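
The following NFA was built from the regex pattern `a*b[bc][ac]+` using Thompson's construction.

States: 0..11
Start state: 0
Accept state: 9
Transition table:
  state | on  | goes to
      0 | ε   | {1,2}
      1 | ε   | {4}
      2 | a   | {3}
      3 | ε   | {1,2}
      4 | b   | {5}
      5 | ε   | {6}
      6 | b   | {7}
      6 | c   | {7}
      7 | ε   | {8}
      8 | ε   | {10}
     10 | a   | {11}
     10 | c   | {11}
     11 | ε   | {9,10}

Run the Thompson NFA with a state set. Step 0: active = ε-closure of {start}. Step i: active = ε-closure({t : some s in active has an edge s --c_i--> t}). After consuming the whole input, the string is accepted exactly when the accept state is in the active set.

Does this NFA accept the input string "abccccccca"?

start: ε-closure({0}) = {0,1,2,4}
'a' @ 1: {1,2,3,4}
'b' @ 2: {5,6}
'c' @ 3: {7,8,10}
'c' @ 4: {9,10,11}  (accept∈set)
'c' @ 5: {9,10,11}  (accept∈set)
'c' @ 6: {9,10,11}  (accept∈set)
'c' @ 7: {9,10,11}  (accept∈set)
'c' @ 8: {9,10,11}  (accept∈set)
'c' @ 9: {9,10,11}  (accept∈set)
'a' @ 10: {9,10,11}  (accept∈set)
end set {9,10,11} — state 9 in

Answer: ACCEPT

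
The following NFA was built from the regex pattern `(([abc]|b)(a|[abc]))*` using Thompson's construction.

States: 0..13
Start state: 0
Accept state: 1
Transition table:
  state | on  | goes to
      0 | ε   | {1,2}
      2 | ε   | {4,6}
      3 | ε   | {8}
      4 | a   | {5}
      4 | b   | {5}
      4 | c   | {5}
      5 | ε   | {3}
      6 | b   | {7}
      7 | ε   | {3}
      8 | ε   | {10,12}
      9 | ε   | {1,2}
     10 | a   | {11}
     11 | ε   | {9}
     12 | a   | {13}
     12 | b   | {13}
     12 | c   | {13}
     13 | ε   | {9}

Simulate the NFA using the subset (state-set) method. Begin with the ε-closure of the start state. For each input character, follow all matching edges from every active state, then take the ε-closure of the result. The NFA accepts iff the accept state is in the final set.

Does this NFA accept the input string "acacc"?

Answer: REJECT

Steps:
start: ε-closure({0}) = {0,1,2,4,6}
'a' @ 1: {3,5,8,10,12}
'c' @ 2: {1,2,4,6,9,13}  ✓accept
'a' @ 3: {3,5,8,10,12}
'c' @ 4: {1,2,4,6,9,13}  ✓accept
'c' @ 5: {3,5,8,10,12}
after full input: {3,5,8,10,12}  (accept=1 not in)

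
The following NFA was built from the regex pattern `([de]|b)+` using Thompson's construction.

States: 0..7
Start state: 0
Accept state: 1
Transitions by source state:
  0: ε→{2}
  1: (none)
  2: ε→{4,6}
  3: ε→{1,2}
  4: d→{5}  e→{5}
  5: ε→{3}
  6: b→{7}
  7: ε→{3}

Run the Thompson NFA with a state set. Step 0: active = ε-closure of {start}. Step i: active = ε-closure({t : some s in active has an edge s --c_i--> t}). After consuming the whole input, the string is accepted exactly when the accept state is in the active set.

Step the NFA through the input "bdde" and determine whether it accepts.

start: ε-closure({0}) = {0,2,4,6}
'b' @ 1: {1,2,3,4,6,7}  ✓accept
'd' @ 2: {1,2,3,4,5,6}  ✓accept
'd' @ 3: {1,2,3,4,5,6}  ✓accept
'e' @ 4: {1,2,3,4,5,6}  ✓accept
final: {1,2,3,4,5,6}; accept 1 in set

Answer: ACCEPT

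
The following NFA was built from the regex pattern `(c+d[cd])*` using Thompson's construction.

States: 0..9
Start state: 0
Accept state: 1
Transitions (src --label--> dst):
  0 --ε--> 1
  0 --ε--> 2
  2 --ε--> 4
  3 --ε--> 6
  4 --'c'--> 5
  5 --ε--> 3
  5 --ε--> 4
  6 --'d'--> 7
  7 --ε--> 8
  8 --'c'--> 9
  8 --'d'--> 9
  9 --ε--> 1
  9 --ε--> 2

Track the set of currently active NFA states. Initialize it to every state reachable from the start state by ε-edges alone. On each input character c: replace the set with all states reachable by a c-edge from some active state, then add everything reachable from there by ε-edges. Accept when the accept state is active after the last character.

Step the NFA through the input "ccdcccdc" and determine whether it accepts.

S₀ = ε-closure({0}) = {0,1,2,4}
'c' @ 1: {3,4,5,6}
'c' @ 2: {3,4,5,6}
'd' @ 3: {7,8}
'c' @ 4: {1,2,4,9}  ✓accept
'c' @ 5: {3,4,5,6}
'c' @ 6: {3,4,5,6}
'd' @ 7: {7,8}
'c' @ 8: {1,2,4,9}  ✓accept
final: {1,2,4,9}; accept 1 in set

Answer: ACCEPT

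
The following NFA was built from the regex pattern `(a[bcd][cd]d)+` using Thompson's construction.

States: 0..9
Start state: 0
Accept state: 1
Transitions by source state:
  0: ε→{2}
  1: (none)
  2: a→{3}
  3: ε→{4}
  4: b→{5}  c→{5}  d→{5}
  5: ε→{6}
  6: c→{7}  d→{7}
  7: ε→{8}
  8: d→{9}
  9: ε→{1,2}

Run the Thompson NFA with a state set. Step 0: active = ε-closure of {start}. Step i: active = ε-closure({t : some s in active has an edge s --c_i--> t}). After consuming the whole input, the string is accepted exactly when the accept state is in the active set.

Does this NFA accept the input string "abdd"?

Answer: ACCEPT

Trace:
initial (ε-close {0}): {0,2}
'a' @ 1: {3,4}
'b' @ 2: {5,6}
'd' @ 3: {7,8}
'd' @ 4: {1,2,9}  ✓accept
after full input: {1,2,9}  (accept=1 in)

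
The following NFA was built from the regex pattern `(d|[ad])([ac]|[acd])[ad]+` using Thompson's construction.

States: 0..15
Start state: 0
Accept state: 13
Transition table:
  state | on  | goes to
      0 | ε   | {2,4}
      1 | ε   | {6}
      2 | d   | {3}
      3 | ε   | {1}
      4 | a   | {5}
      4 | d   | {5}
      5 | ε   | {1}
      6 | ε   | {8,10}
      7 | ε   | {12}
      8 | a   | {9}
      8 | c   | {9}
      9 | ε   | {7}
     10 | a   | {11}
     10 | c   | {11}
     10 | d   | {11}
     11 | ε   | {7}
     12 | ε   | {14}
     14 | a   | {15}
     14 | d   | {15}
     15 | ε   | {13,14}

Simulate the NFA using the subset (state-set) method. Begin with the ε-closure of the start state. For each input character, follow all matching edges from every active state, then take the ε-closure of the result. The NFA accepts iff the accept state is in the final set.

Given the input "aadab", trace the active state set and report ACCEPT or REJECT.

Answer: REJECT

Steps:
initial (ε-close {0}): {0,2,4}
'a' @ 1: {1,5,6,8,10}
'a' @ 2: {7,9,11,12,14}
'd' @ 3: {13,14,15}  ✓accept
'a' @ 4: {13,14,15}  ✓accept
'b' @ 5: {}  — state set empty
final: {}; accept 13 not in set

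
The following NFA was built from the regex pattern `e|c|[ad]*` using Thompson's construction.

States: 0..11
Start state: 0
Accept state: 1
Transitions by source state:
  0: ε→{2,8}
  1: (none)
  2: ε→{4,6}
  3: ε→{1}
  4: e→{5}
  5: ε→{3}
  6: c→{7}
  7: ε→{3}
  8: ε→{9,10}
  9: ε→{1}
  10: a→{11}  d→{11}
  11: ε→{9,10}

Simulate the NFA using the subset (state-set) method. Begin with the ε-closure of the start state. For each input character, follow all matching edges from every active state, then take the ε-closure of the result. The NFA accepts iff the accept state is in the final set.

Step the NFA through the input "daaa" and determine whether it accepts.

S₀ = ε-closure({0}) = {0,1,2,4,6,8,9,10}
'd' @ 1: {1,9,10,11}  (accept∈set)
'a' @ 2: {1,9,10,11}  (accept∈set)
'a' @ 3: {1,9,10,11}  (accept∈set)
'a' @ 4: {1,9,10,11}  (accept∈set)
end set {1,9,10,11} — state 1 in

Answer: ACCEPT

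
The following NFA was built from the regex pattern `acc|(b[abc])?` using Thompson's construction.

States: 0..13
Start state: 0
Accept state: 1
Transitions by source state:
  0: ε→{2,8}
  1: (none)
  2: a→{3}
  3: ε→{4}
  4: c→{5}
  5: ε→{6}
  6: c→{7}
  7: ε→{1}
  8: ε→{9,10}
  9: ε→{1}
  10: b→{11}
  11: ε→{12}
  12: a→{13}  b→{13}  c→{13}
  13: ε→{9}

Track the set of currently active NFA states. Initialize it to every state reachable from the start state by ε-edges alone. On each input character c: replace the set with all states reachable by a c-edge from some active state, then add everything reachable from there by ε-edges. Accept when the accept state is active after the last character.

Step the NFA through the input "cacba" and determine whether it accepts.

S₀ = ε-closure({0}) = {0,1,2,8,9,10}
'c' @ 1: {}  — no active states
rest 'acba' ignored (set empty)
final: {}; accept 1 not in set

Answer: REJECT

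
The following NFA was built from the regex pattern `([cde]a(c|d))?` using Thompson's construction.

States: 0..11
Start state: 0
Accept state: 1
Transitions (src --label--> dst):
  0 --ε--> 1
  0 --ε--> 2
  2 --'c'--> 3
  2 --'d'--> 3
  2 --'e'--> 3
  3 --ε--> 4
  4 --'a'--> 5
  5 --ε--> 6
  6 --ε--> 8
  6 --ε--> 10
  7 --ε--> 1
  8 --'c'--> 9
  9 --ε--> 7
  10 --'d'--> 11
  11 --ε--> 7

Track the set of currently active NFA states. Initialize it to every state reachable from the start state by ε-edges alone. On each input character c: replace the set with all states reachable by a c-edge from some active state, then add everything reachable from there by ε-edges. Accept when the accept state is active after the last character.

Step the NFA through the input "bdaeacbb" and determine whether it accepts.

Answer: REJECT

Derivation:
S₀ = ε-closure({0}) = {0,1,2}
'b' @ 1: {}  — dead — no transitions
rest 'daeacbb' ignored (set empty)
final: {}; accept 1 not in set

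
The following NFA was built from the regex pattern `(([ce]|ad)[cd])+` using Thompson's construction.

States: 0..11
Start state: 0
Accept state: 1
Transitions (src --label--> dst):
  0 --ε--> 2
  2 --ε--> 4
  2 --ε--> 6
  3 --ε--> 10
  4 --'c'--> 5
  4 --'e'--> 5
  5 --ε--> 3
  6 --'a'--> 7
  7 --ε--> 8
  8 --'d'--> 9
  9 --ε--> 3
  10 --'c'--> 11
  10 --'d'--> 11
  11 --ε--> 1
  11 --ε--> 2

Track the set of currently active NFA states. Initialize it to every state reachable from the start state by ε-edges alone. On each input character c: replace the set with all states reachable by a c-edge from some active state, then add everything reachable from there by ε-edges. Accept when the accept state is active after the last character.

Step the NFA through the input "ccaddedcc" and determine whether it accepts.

start: ε-closure({0}) = {0,2,4,6}
'c' @ 1: {3,5,10}
'c' @ 2: {1,2,4,6,11}  [accepting]
'a' @ 3: {7,8}
'd' @ 4: {3,9,10}
'd' @ 5: {1,2,4,6,11}  [accepting]
'e' @ 6: {3,5,10}
'd' @ 7: {1,2,4,6,11}  [accepting]
'c' @ 8: {3,5,10}
'c' @ 9: {1,2,4,6,11}  [accepting]
after full input: {1,2,4,6,11}  (accept=1 in)

Answer: ACCEPT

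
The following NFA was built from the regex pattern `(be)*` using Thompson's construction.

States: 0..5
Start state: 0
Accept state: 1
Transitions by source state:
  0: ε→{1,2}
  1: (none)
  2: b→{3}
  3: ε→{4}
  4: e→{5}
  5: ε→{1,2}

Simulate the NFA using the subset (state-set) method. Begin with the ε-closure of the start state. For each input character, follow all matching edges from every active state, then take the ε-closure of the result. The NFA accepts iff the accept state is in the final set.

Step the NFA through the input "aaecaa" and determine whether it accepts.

Answer: REJECT

Trace:
initial (ε-close {0}): {0,1,2}
'a' @ 1: {}  — state set empty
rest 'aecaa' ignored (set empty)
final: {}; accept 1 not in set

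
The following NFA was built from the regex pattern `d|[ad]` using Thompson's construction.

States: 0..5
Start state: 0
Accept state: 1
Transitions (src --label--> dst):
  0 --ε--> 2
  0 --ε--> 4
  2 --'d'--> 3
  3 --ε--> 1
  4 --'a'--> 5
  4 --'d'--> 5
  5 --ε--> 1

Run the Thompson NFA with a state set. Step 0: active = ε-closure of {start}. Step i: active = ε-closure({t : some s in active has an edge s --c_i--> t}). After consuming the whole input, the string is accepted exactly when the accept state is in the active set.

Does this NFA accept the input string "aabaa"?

Answer: REJECT

Steps:
initial (ε-close {0}): {0,2,4}
'a' @ 1: {1,5}  ✓accept
'a' @ 2: {}  — dead — no transitions
rest 'baa' ignored (set empty)
after full input: {}  (accept=1 not in)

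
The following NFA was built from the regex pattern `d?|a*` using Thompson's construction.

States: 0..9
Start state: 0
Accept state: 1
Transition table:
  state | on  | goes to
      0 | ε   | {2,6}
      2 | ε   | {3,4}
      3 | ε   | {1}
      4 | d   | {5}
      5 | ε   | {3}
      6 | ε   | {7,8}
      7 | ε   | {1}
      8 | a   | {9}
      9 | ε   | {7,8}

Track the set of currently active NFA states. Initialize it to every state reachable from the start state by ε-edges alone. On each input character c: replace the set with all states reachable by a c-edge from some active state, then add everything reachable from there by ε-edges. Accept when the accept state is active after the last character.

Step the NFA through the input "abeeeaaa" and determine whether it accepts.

S₀ = ε-closure({0}) = {0,1,2,3,4,6,7,8}
'a' @ 1: {1,7,8,9}  (accept∈set)
'b' @ 2: {}  — dead — no transitions
rest 'eeeaaa' ignored (set empty)
end set {} — state 1 not in

Answer: REJECT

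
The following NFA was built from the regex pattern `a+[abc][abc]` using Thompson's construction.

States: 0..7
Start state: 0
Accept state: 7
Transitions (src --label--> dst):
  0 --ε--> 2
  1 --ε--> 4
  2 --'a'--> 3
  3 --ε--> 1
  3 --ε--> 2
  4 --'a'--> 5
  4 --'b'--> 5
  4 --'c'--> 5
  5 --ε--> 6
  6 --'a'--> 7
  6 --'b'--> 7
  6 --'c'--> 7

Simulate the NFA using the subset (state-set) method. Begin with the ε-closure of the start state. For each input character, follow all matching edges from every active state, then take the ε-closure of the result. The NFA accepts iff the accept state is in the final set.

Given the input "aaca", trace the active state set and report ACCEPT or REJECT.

Answer: ACCEPT

Trace:
S₀ = ε-closure({0}) = {0,2}
'a' @ 1: {1,2,3,4}
'a' @ 2: {1,2,3,4,5,6}
'c' @ 3: {5,6,7}  (accept∈set)
'a' @ 4: {7}  (accept∈set)
final: {7}; accept 7 in set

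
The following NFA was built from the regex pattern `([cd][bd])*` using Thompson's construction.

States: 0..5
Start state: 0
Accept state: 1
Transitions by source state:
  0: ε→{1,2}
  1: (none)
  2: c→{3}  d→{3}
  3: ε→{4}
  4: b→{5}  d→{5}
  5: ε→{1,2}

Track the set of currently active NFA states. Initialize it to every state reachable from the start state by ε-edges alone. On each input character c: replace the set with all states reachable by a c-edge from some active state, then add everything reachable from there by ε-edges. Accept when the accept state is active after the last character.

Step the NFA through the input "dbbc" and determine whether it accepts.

S₀ = ε-closure({0}) = {0,1,2}
'd' @ 1: {3,4}
'b' @ 2: {1,2,5}  (accept∈set)
'b' @ 3: {}  — dead — no transitions
rest 'c' ignored (set empty)
after full input: {}  (accept=1 not in)

Answer: REJECT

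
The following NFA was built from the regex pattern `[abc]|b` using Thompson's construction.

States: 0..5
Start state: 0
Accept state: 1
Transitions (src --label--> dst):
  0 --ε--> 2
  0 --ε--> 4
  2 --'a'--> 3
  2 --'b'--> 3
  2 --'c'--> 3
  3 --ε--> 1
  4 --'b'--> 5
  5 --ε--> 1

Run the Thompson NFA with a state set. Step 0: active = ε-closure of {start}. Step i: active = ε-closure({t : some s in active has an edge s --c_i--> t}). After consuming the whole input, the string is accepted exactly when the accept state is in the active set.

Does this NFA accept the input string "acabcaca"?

Answer: REJECT

Derivation:
S₀ = ε-closure({0}) = {0,2,4}
'a' @ 1: {1,3}  ✓accept
'c' @ 2: {}  — no active states
rest 'abcaca' ignored (set empty)
final: {}; accept 1 not in set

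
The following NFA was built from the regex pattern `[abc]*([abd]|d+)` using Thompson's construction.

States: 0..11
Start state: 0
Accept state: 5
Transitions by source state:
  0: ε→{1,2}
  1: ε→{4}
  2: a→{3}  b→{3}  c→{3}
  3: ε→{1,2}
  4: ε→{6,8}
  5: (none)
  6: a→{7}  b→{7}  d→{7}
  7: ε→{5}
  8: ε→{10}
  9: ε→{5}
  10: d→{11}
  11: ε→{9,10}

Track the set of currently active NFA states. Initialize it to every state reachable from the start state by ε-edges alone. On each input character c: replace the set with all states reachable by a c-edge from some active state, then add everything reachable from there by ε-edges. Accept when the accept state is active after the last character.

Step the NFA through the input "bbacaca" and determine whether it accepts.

Answer: ACCEPT

Trace:
initial (ε-close {0}): {0,1,2,4,6,8,10}
'b' @ 1: {1,2,3,4,5,6,7,8,10}  ✓accept
'b' @ 2: {1,2,3,4,5,6,7,8,10}  ✓accept
'a' @ 3: {1,2,3,4,5,6,7,8,10}  ✓accept
'c' @ 4: {1,2,3,4,6,8,10}
'a' @ 5: {1,2,3,4,5,6,7,8,10}  ✓accept
'c' @ 6: {1,2,3,4,6,8,10}
'a' @ 7: {1,2,3,4,5,6,7,8,10}  ✓accept
after full input: {1,2,3,4,5,6,7,8,10}  (accept=5 in)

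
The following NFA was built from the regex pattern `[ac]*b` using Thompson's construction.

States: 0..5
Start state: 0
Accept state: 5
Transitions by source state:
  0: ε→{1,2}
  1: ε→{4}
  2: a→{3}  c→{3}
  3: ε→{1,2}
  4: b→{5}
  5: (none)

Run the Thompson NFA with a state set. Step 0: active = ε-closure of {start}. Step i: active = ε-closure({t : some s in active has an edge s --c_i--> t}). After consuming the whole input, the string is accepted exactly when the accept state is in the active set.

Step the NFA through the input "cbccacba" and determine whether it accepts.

Answer: REJECT

Steps:
initial (ε-close {0}): {0,1,2,4}
'c' @ 1: {1,2,3,4}
'b' @ 2: {5}  ✓accept
'c' @ 3: {}  — state set empty
rest 'cacba' ignored (set empty)
after full input: {}  (accept=5 not in)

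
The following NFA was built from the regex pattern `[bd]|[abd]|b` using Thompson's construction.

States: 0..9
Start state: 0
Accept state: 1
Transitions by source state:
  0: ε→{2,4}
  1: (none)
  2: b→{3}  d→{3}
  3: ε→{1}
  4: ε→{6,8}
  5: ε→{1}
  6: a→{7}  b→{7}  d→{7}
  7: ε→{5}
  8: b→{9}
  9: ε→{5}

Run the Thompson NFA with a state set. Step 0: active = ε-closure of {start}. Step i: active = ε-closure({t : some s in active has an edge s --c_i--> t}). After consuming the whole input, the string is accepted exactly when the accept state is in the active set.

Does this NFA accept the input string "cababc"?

Answer: REJECT

Trace:
S₀ = ε-closure({0}) = {0,2,4,6,8}
'c' @ 1: {}  — state set empty
rest 'ababc' ignored (set empty)
final: {}; accept 1 not in set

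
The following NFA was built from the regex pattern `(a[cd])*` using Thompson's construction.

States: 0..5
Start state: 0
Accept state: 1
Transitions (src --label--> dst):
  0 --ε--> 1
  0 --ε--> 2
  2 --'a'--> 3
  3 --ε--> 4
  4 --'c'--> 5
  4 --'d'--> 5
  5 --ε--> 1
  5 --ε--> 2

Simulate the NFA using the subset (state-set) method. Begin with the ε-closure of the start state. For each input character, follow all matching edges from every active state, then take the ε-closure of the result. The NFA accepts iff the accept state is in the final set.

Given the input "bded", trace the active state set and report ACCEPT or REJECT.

initial (ε-close {0}): {0,1,2}
'b' @ 1: {}  — dead — no transitions
rest 'ded' ignored (set empty)
final: {}; accept 1 not in set

Answer: REJECT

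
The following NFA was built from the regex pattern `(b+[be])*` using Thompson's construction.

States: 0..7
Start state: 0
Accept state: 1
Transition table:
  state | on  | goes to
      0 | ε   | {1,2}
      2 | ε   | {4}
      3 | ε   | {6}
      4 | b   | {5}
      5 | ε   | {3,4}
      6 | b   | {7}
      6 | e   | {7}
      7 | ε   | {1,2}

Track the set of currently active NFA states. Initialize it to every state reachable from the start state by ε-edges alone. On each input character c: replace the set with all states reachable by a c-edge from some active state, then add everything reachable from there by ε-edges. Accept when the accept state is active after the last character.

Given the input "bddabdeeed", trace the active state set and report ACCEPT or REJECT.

S₀ = ε-closure({0}) = {0,1,2,4}
'b' @ 1: {3,4,5,6}
'd' @ 2: {}  — state set empty
rest 'dabdeeed' ignored (set empty)
end set {} — state 1 not in

Answer: REJECT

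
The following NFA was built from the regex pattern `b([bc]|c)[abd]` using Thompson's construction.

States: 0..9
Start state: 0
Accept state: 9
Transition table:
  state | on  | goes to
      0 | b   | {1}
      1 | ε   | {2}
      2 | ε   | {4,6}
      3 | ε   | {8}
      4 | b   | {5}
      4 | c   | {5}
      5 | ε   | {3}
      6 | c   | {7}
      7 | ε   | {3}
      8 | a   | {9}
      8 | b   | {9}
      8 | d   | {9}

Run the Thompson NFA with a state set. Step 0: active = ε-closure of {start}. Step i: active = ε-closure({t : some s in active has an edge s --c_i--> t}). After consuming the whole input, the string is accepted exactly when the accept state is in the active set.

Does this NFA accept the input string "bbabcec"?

initial (ε-close {0}): {0}
'b' @ 1: {1,2,4,6}
'b' @ 2: {3,5,8}
'a' @ 3: {9}  (accept∈set)
'b' @ 4: {}  — dead — no transitions
rest 'cec' ignored (set empty)
after full input: {}  (accept=9 not in)

Answer: REJECT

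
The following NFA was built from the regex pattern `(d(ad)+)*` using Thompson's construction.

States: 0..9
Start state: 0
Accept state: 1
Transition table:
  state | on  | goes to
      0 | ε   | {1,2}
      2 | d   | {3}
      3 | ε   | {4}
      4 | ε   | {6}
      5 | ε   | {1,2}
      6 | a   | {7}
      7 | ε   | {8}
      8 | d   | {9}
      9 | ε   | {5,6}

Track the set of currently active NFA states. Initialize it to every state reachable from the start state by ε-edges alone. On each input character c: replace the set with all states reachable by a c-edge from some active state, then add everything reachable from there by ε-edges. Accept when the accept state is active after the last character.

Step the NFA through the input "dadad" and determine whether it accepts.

start: ε-closure({0}) = {0,1,2}
'd' @ 1: {3,4,6}
'a' @ 2: {7,8}
'd' @ 3: {1,2,5,6,9}  (accept∈set)
'a' @ 4: {7,8}
'd' @ 5: {1,2,5,6,9}  (accept∈set)
after full input: {1,2,5,6,9}  (accept=1 in)

Answer: ACCEPT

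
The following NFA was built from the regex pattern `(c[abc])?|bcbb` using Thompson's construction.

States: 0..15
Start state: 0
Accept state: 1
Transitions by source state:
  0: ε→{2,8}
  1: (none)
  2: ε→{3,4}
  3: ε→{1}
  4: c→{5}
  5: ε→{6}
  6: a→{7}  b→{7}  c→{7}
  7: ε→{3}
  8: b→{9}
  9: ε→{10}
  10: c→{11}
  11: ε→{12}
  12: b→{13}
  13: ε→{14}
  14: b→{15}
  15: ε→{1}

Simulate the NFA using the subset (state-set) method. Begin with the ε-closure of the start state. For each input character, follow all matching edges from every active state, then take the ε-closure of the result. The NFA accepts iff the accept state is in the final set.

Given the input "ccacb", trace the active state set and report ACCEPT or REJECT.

Answer: REJECT

Steps:
start: ε-closure({0}) = {0,1,2,3,4,8}
'c' @ 1: {5,6}
'c' @ 2: {1,3,7}  (accept∈set)
'a' @ 3: {}  — no active states
rest 'cb' ignored (set empty)
after full input: {}  (accept=1 not in)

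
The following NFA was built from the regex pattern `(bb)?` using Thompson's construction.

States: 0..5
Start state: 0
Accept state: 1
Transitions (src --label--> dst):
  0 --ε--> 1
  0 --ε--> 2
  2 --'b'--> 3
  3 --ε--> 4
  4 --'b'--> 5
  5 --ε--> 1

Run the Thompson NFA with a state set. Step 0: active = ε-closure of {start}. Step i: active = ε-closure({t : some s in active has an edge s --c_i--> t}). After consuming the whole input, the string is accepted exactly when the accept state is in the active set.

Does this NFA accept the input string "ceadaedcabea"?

initial (ε-close {0}): {0,1,2}
'c' @ 1: {}  — state set empty
rest 'eadaedcabea' ignored (set empty)
end set {} — state 1 not in

Answer: REJECT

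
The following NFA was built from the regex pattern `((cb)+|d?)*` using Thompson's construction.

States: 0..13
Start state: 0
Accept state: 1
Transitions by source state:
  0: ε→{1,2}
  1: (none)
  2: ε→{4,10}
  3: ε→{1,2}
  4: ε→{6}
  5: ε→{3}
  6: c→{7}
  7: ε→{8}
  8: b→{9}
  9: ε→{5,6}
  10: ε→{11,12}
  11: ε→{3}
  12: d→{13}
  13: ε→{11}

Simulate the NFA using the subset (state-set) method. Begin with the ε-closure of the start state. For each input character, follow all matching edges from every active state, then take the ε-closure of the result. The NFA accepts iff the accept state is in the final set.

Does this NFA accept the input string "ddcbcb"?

Answer: ACCEPT

Trace:
start: ε-closure({0}) = {0,1,2,3,4,6,10,11,12}
'd' @ 1: {1,2,3,4,6,10,11,12,13}  ✓accept
'd' @ 2: {1,2,3,4,6,10,11,12,13}  ✓accept
'c' @ 3: {7,8}
'b' @ 4: {1,2,3,4,5,6,9,10,11,12}  ✓accept
'c' @ 5: {7,8}
'b' @ 6: {1,2,3,4,5,6,9,10,11,12}  ✓accept
end set {1,2,3,4,5,6,9,10,11,12} — state 1 in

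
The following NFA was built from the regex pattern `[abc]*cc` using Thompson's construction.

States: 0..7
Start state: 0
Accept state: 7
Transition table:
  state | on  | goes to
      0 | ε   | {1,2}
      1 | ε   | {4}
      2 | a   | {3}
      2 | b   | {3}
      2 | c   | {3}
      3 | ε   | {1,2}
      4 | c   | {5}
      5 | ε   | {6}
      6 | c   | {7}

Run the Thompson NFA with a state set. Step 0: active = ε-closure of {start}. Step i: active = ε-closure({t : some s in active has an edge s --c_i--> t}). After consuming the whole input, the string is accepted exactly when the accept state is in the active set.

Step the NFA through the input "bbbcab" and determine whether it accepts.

Answer: REJECT

Trace:
S₀ = ε-closure({0}) = {0,1,2,4}
'b' @ 1: {1,2,3,4}
'b' @ 2: {1,2,3,4}
'b' @ 3: {1,2,3,4}
'c' @ 4: {1,2,3,4,5,6}
'a' @ 5: {1,2,3,4}
'b' @ 6: {1,2,3,4}
after full input: {1,2,3,4}  (accept=7 not in)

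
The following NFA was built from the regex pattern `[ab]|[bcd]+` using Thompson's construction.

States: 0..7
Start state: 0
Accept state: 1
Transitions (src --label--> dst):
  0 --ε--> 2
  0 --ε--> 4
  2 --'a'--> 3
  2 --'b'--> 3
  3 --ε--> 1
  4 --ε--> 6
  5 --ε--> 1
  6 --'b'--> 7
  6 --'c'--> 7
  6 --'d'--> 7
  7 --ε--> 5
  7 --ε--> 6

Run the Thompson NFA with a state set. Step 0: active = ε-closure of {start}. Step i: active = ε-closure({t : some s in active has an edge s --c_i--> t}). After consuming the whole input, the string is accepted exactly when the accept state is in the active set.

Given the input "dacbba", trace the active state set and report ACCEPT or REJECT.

Answer: REJECT

Derivation:
initial (ε-close {0}): {0,2,4,6}
'd' @ 1: {1,5,6,7}  [accepting]
'a' @ 2: {}  — state set empty
rest 'cbba' ignored (set empty)
end set {} — state 1 not in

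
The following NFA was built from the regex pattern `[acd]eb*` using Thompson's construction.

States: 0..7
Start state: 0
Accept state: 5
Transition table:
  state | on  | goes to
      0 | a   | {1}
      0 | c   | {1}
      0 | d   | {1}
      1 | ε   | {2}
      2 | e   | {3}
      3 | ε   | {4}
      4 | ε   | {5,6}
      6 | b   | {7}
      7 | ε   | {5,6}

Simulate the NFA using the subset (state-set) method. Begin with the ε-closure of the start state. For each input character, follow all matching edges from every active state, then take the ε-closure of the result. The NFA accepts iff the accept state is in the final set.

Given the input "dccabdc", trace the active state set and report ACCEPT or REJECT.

Answer: REJECT

Steps:
initial (ε-close {0}): {0}
'd' @ 1: {1,2}
'c' @ 2: {}  — state set empty
rest 'cabdc' ignored (set empty)
end set {} — state 5 not in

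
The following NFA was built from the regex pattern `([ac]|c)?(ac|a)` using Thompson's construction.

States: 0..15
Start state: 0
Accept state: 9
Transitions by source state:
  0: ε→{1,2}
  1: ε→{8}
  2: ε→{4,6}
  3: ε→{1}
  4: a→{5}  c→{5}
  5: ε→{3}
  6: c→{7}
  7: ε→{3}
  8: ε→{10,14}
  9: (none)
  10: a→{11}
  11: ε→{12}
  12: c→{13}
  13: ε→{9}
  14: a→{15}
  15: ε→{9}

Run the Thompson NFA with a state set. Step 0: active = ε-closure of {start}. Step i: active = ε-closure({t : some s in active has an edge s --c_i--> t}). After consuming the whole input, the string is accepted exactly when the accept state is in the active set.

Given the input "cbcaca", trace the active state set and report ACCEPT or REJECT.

S₀ = ε-closure({0}) = {0,1,2,4,6,8,10,14}
'c' @ 1: {1,3,5,7,8,10,14}
'b' @ 2: {}  — dead — no transitions
rest 'caca' ignored (set empty)
end set {} — state 9 not in

Answer: REJECT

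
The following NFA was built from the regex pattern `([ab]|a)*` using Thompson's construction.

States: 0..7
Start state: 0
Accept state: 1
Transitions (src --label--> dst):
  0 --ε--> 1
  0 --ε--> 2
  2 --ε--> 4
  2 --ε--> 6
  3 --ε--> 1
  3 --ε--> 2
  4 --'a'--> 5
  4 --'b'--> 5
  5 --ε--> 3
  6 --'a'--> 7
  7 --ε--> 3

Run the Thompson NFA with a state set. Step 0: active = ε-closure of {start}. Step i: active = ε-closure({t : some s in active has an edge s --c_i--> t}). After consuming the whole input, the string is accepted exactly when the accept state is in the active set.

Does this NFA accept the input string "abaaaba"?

initial (ε-close {0}): {0,1,2,4,6}
'a' @ 1: {1,2,3,4,5,6,7}  (accept∈set)
'b' @ 2: {1,2,3,4,5,6}  (accept∈set)
'a' @ 3: {1,2,3,4,5,6,7}  (accept∈set)
'a' @ 4: {1,2,3,4,5,6,7}  (accept∈set)
'a' @ 5: {1,2,3,4,5,6,7}  (accept∈set)
'b' @ 6: {1,2,3,4,5,6}  (accept∈set)
'a' @ 7: {1,2,3,4,5,6,7}  (accept∈set)
end set {1,2,3,4,5,6,7} — state 1 in

Answer: ACCEPT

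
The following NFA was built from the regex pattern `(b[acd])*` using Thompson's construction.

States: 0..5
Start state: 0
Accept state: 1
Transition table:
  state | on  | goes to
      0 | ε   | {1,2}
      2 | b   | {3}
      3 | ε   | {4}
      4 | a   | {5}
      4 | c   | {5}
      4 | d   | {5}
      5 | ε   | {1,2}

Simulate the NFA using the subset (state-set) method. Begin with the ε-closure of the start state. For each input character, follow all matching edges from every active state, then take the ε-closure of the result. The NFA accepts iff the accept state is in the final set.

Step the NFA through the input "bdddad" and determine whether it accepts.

initial (ε-close {0}): {0,1,2}
'b' @ 1: {3,4}
'd' @ 2: {1,2,5}  [accepting]
'd' @ 3: {}  — dead — no transitions
rest 'dad' ignored (set empty)
final: {}; accept 1 not in set

Answer: REJECT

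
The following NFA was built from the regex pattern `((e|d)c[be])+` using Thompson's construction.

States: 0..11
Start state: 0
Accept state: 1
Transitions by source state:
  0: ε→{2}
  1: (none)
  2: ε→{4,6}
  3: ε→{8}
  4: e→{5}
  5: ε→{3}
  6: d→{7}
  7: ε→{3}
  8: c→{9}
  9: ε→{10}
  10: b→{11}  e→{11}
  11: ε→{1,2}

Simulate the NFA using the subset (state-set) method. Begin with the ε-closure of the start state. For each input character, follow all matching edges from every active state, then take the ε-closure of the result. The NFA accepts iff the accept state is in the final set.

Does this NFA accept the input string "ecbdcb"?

Answer: ACCEPT

Trace:
start: ε-closure({0}) = {0,2,4,6}
'e' @ 1: {3,5,8}
'c' @ 2: {9,10}
'b' @ 3: {1,2,4,6,11}  [accepting]
'd' @ 4: {3,7,8}
'c' @ 5: {9,10}
'b' @ 6: {1,2,4,6,11}  [accepting]
after full input: {1,2,4,6,11}  (accept=1 in)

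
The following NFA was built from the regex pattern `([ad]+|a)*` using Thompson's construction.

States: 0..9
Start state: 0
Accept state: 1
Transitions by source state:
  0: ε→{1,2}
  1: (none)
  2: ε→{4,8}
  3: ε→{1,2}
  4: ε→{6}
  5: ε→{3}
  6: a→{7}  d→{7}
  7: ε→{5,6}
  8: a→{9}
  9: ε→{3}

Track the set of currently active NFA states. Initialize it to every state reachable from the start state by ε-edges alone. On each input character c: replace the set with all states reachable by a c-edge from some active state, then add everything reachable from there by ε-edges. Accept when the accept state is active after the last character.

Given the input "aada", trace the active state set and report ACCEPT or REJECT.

Answer: ACCEPT

Steps:
S₀ = ε-closure({0}) = {0,1,2,4,6,8}
'a' @ 1: {1,2,3,4,5,6,7,8,9}  [accepting]
'a' @ 2: {1,2,3,4,5,6,7,8,9}  [accepting]
'd' @ 3: {1,2,3,4,5,6,7,8}  [accepting]
'a' @ 4: {1,2,3,4,5,6,7,8,9}  [accepting]
end set {1,2,3,4,5,6,7,8,9} — state 1 in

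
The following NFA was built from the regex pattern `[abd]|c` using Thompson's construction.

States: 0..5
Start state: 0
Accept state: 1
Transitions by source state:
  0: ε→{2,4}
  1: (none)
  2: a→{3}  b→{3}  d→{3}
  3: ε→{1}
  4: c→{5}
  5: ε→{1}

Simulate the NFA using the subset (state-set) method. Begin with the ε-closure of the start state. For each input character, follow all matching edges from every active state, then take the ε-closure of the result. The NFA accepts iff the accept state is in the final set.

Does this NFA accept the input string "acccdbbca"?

start: ε-closure({0}) = {0,2,4}
'a' @ 1: {1,3}  [accepting]
'c' @ 2: {}  — dead — no transitions
rest 'ccdbbca' ignored (set empty)
end set {} — state 1 not in

Answer: REJECT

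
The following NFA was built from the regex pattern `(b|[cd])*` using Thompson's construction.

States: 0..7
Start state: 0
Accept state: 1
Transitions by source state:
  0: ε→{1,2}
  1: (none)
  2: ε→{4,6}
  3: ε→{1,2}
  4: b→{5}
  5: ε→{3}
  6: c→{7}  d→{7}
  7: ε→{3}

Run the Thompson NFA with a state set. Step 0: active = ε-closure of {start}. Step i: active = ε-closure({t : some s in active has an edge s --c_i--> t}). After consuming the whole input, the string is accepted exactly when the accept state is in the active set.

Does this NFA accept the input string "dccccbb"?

Answer: ACCEPT

Steps:
initial (ε-close {0}): {0,1,2,4,6}
'd' @ 1: {1,2,3,4,6,7}  ✓accept
'c' @ 2: {1,2,3,4,6,7}  ✓accept
'c' @ 3: {1,2,3,4,6,7}  ✓accept
'c' @ 4: {1,2,3,4,6,7}  ✓accept
'c' @ 5: {1,2,3,4,6,7}  ✓accept
'b' @ 6: {1,2,3,4,5,6}  ✓accept
'b' @ 7: {1,2,3,4,5,6}  ✓accept
after full input: {1,2,3,4,5,6}  (accept=1 in)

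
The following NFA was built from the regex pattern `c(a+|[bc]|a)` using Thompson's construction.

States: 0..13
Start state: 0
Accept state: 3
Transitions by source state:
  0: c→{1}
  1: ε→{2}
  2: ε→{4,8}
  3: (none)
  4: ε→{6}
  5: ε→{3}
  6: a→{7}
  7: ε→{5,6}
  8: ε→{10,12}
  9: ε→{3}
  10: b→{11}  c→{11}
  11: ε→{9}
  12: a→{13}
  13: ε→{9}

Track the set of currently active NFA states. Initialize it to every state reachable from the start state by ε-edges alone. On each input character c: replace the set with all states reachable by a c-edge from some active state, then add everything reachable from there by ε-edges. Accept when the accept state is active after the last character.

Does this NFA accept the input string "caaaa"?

initial (ε-close {0}): {0}
'c' @ 1: {1,2,4,6,8,10,12}
'a' @ 2: {3,5,6,7,9,13}  [accepting]
'a' @ 3: {3,5,6,7}  [accepting]
'a' @ 4: {3,5,6,7}  [accepting]
'a' @ 5: {3,5,6,7}  [accepting]
end set {3,5,6,7} — state 3 in

Answer: ACCEPT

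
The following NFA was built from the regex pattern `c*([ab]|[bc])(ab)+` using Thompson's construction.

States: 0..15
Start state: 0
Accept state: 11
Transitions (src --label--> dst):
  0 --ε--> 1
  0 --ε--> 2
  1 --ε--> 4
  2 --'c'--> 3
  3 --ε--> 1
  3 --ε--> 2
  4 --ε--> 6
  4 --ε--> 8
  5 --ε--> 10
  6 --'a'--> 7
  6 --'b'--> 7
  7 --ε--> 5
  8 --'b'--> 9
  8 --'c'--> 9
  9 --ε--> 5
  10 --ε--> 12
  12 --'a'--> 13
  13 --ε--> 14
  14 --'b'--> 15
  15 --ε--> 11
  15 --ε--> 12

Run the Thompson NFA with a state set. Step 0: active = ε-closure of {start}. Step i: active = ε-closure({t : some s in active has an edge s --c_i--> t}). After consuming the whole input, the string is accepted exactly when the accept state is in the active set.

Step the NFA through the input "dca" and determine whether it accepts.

Answer: REJECT

Derivation:
initial (ε-close {0}): {0,1,2,4,6,8}
'd' @ 1: {}  — state set empty
rest 'ca' ignored (set empty)
end set {} — state 11 not in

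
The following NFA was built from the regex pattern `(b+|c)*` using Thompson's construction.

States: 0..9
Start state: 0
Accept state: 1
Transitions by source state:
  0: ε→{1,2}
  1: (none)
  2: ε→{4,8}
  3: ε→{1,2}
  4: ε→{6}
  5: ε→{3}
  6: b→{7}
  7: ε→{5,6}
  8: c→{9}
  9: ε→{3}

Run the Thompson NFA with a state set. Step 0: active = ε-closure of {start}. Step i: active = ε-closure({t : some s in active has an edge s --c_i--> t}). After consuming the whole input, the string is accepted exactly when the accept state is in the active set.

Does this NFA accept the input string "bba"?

Answer: REJECT

Derivation:
start: ε-closure({0}) = {0,1,2,4,6,8}
'b' @ 1: {1,2,3,4,5,6,7,8}  (accept∈set)
'b' @ 2: {1,2,3,4,5,6,7,8}  (accept∈set)
'a' @ 3: {}  — state set empty
after full input: {}  (accept=1 not in)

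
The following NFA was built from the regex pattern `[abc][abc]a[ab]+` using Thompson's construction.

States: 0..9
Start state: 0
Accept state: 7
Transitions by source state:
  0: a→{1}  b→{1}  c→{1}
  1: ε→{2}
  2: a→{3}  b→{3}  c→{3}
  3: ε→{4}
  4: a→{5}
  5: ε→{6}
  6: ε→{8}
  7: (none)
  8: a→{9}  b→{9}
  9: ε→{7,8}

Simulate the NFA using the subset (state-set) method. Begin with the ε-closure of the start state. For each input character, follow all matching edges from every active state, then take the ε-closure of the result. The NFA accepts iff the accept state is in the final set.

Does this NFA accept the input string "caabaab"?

start: ε-closure({0}) = {0}
'c' @ 1: {1,2}
'a' @ 2: {3,4}
'a' @ 3: {5,6,8}
'b' @ 4: {7,8,9}  (accept∈set)
'a' @ 5: {7,8,9}  (accept∈set)
'a' @ 6: {7,8,9}  (accept∈set)
'b' @ 7: {7,8,9}  (accept∈set)
after full input: {7,8,9}  (accept=7 in)

Answer: ACCEPT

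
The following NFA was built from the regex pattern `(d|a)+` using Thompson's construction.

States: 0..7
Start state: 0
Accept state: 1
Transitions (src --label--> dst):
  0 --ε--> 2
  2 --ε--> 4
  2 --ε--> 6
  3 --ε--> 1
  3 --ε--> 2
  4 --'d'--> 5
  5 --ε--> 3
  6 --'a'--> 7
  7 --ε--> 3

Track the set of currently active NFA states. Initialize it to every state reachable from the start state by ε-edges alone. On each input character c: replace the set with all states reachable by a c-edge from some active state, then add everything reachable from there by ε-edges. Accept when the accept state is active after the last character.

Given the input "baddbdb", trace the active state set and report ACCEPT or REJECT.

Answer: REJECT

Derivation:
initial (ε-close {0}): {0,2,4,6}
'b' @ 1: {}  — no active states
rest 'addbdb' ignored (set empty)
end set {} — state 1 not in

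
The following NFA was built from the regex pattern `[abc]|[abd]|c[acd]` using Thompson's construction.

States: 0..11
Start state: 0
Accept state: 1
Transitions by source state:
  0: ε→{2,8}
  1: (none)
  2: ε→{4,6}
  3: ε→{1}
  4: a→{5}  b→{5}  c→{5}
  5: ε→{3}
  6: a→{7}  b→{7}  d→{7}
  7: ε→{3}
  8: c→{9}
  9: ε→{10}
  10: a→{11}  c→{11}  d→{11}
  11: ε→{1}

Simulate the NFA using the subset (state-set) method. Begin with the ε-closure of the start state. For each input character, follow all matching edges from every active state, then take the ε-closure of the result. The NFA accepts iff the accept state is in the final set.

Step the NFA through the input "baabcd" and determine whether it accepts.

S₀ = ε-closure({0}) = {0,2,4,6,8}
'b' @ 1: {1,3,5,7}  (accept∈set)
'a' @ 2: {}  — no active states
rest 'abcd' ignored (set empty)
after full input: {}  (accept=1 not in)

Answer: REJECT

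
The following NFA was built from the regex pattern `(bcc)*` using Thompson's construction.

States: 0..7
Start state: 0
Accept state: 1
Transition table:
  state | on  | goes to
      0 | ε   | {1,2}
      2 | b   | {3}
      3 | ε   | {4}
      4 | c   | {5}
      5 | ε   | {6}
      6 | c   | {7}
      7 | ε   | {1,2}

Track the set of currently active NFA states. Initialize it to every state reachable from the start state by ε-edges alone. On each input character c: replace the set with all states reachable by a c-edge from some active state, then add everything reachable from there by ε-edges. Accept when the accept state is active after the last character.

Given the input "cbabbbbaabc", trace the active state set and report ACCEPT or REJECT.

Answer: REJECT

Steps:
start: ε-closure({0}) = {0,1,2}
'c' @ 1: {}  — dead — no transitions
rest 'babbbbaabc' ignored (set empty)
after full input: {}  (accept=1 not in)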